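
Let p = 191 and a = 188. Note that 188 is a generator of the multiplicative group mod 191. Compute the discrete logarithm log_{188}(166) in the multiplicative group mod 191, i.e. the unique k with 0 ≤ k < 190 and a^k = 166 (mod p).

145

Baby-step giant-step with m = ceil(sqrt(190)) = 14.
Baby table (188^j mod 191 for j=0..13):
  0:1  1:188  2:9  3:164  4:81  5:139  6:156  7:105
  8:67  9:181  10:30  11:101  12:79  13:145
Giant step factor: 188^(-14) ≡ 18 (mod 191).
Scan 166·18^i mod 191 for i = 0, 1, …:
  i=0: 166   i=1: 123   i=2: 113   i=3: 124
  i=4: 131   i=5: 66   i=6: 42   i=7: 183
  i=8: 47   i=9: 82   i=10: 139
Match at i=10, j=5: k = 10·14 + 5 = 145.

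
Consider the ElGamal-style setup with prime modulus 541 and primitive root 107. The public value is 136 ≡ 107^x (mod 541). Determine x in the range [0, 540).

258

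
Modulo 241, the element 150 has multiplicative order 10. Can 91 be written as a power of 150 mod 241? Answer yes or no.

yes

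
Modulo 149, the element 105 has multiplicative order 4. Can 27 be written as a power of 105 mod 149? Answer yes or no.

⟨105⟩ has order 4; its elements mod 149 are {1, 44, 105, 148}.
27 is not in this set.

no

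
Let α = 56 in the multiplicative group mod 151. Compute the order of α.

The order of 56 must divide p − 1 = 150 = 2 · 3 · 5^2.
Divisors: 1, 2, 3, 5, 6, 10, 15, 25, 30, 50, 75, 150.
Check each in increasing order: 56^1 ≡ 56;  56^2 ≡ 116;  56^3 ≡ 3;  56^5 ≡ 46;  56^6 ≡ 9;  56^10 ≡ 2;  56^15 ≡ 92;  56^25 ≡ 33;  56^30 ≡ 8;  56^50 ≡ 32;  56^75 ≡ 150;  56^150 ≡ 1.
Smallest exponent giving 1 is 150.

150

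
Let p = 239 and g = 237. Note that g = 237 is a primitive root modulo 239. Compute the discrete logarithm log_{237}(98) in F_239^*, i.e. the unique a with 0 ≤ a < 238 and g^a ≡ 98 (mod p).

102

Baby-step giant-step with m = ceil(sqrt(238)) = 16.
Baby table (237^j mod 239 for j=0..15):
  0:1  1:237  2:4  3:231  4:16  5:207  6:64  7:111
  8:17  9:205  10:68  11:103  12:33  13:173  14:132  15:214
Giant step factor: 237^(-16) ≡ 196 (mod 239).
Scan 98·196^i mod 239 for i = 0, 1, …:
  i=0: 98   i=1: 88   i=2: 40   i=3: 192
  i=4: 109   i=5: 93   i=6: 64
Match at i=6, j=6: a = 6·16 + 6 = 102.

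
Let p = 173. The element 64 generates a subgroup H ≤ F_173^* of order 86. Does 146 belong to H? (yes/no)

146 ∈ ⟨64⟩ iff 146^86 ≡ 1 (mod 173), since |⟨64⟩| = 86.
146^86 mod 173 = 172.
Since 172 ≠ 1, 146 does not lie in the subgroup.

no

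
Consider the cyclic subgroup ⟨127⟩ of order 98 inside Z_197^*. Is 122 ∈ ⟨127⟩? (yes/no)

no

122 ∈ ⟨127⟩ iff 122^98 ≡ 1 (mod 197), since |⟨127⟩| = 98.
122^98 mod 197 = 196.
Since 196 ≠ 1, 122 does not lie in the subgroup.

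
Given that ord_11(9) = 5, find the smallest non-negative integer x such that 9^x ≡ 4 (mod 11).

Successive powers of 9 modulo 11:
  9^0=1  9^1=9  9^2=4
So 9^2 ≡ 4 (mod 11), giving x = 2.

2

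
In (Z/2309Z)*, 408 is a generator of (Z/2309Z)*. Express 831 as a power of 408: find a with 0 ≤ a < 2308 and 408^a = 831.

836

Baby-step giant-step with m = ceil(sqrt(2308)) = 49.
Baby table (408^j mod 2309 for j=0..48):
  0:1  1:408  2:216  3:386  4:476  5:252  6:1220  7:1325
  8:294  9:2193  10:1161  11:343  12:1404  13:200  14:785  15:1638
  16:1003  17:531  18:1911  19:1555  20:1774  21:1075  22:2199  23:1300
  24:1639  25:1411  26:747  27:2297  28:2031  29:2026  30:2295  31:1215
  32:1594  33:1523  34:263  35:1090  36:1392  37:2231  38:502  39:1624
  40:2218  41:2125  42:1125  43:1818  44:555  45:158  46:2121  47:1802
  48:954
Giant step factor: 408^(-49) ≡ 579 (mod 2309).
Scan 831·579^i mod 2309 for i = 0, 1, …:
  i=0: 831   i=1: 877   i=2: 2112   i=3: 1387
  i=4: 1850   i=5: 2083   i=6: 759   i=7: 751
  i=8: 737   i=9: 1867     …   i=16: 1540
  i=17: 386
Match at i=17, j=3: a = 17·49 + 3 = 836.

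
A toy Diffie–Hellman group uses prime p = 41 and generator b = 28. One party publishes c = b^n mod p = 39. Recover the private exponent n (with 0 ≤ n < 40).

26

Successive powers of 28 modulo 41:
  28^0=1  28^1=28  28^2=5  28^3=17  28^4=25  28^5=3
  28^6=2  28^7=15  28^8=10  28^9=34  28^10=9  28^11=6
  28^12=4  28^13=30  28^14=20  28^15=27  28^16=18  28^17=12
  28^18=8  28^19=19  28^20=40  28^21=13  28^22=36  28^23=24
  28^24=16  28^25=38  28^26=39
So 28^26 ≡ 39 (mod 41), giving n = 26.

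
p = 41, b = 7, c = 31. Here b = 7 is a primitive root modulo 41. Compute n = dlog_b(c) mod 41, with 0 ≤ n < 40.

12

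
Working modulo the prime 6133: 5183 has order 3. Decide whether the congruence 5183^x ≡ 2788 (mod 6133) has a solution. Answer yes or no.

2788 ∈ ⟨5183⟩ iff 2788^3 ≡ 1 (mod 6133), since |⟨5183⟩| = 3.
2788^3 mod 6133 = 106.
Since 106 ≠ 1, 2788 does not lie in the subgroup.

no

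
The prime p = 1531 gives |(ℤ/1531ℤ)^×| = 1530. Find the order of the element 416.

The order of 416 must divide p − 1 = 1530 = 2 · 3^2 · 5 · 17.
Divisors: 1, 2, 3, 5, 6, 9, 10, 15, 17, 18, 30, 34, 45, 51, 85, 90, 102, 153, 170, 255, 306, 510, 765, 1530.
Check each in increasing order: 416^1 ≡ 416;  416^2 ≡ 53;  416^3 ≡ 614;  416^5 ≡ 391;  416^6 ≡ 370;  416^9 ≡ 592;  416^10 ≡ 1312;  416^15 ≡ 107;  416^17 ≡ 1078;  416^18 ≡ 1396;  416^30 ≡ 732;  416^34 ≡ 55;  416^45 ≡ 243;  416^51 ≡ 1112;  416^85 ≡ 1451;  416^90 ≡ 871;  416^102 ≡ 1027;  416^153 ≡ 1429;  416^170 ≡ 276;  416^255 ≡ 885;  416^306 ≡ 1218;  416^510 ≡ 884;  416^765 ≡ 1530;  416^1530 ≡ 1.
Smallest exponent giving 1 is 1530.

1530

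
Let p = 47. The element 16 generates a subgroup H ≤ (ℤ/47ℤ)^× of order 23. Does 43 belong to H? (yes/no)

⟨16⟩ has order 23; its elements mod 47 are {1, 2, 3, 4, 6, 7, 8, 9, 12, 14, 16, 17, 18, 21, 24, 25, 27, 28, 32, 34, 36, 37, 42}.
43 is not in this set.

no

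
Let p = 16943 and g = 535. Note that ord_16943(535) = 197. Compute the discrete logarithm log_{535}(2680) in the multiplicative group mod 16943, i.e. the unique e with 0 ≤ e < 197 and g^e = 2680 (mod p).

Baby-step giant-step with m = ceil(sqrt(197)) = 15.
Baby table (535^j mod 16943 for j=0..14):
  0:1  1:535  2:15137  3:16484  4:8580  5:15690  6:7365  7:9499
  8:16008  9:8065  10:11253  11:5590  12:8682  13:2488  14:9526
Giant step factor: 535^(-15) ≡ 7403 (mod 16943).
Scan 2680·7403^i mod 16943 for i = 0, 1, …:
  i=0: 2680   i=1: 16730   i=2: 15803   i=3: 15137
Match at i=3, j=2: e = 3·15 + 2 = 47.

47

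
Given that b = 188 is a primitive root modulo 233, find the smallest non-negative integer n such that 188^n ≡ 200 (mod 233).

Baby-step giant-step with m = ceil(sqrt(232)) = 16.
Baby table (188^j mod 233 for j=0..15):
  0:1  1:188  2:161  3:211  4:58  5:186  6:18  7:122
  8:102  9:70  10:112  11:86  12:91  13:99  14:205  15:95
Giant step factor: 188^(-16) ≡ 23 (mod 233).
Scan 200·23^i mod 233 for i = 0, 1, …:
  i=0: 200   i=1: 173   i=2: 18
Match at i=2, j=6: n = 2·16 + 6 = 38.

38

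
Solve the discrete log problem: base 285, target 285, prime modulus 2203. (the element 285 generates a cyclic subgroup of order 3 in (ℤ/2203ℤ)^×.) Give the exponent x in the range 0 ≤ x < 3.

1

Successive powers of 285 modulo 2203:
  285^0=1  285^1=285
So 285^1 ≡ 285 (mod 2203), giving x = 1.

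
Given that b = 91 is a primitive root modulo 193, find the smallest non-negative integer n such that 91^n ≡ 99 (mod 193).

Baby-step giant-step with m = ceil(sqrt(192)) = 14.
Baby table (91^j mod 193 for j=0..13):
  0:1  1:91  2:175  3:99  4:131  5:148  6:151  7:38
  8:177  9:88  10:95  11:153  12:27  13:141
Giant step factor: 91^(-14) ≡ 110 (mod 193).
Scan 99·110^i mod 193 for i = 0, 1, …:
  i=0: 99
Match at i=0, j=3: n = 0·14 + 3 = 3.

3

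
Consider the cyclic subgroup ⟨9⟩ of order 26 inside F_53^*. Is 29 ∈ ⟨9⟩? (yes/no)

29 ∈ ⟨9⟩ iff 29^26 ≡ 1 (mod 53), since |⟨9⟩| = 26.
29^26 mod 53 = 1.
Since 1 = 1, 29 lies in the subgroup.

yes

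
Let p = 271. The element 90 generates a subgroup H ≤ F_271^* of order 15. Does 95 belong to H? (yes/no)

no

⟨90⟩ has order 15; its elements mod 271 are {1, 9, 10, 28, 57, 81, 87, 90, 100, 187, 241, 242, 244, 252, 268}.
95 is not in this set.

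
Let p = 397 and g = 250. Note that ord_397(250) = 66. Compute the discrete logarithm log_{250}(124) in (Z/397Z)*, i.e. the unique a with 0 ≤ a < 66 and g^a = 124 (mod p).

Successive powers of 250 modulo 397:
  250^0=1  250^1=250  250^2=171  250^3=271  250^4=260  250^5=289
  250^6=393  250^7=191  250^8=110  250^9=107  250^10=151  250^11=35
  250^12=16  250^13=30  250^14=354  250^15=366  250^16=190  250^17=257
  250^18=333  250^19=277  250^20=172  250^21=124
So 250^21 ≡ 124 (mod 397), giving a = 21.

21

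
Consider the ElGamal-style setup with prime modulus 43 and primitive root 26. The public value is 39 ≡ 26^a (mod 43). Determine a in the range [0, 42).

39

Baby-step giant-step with m = ceil(sqrt(42)) = 7.
Baby table (26^j mod 43 for j=0..6):
  0:1  1:26  2:31  3:32  4:15  5:3  6:35
Giant step factor: 26^(-7) ≡ 37 (mod 43).
Scan 39·37^i mod 43 for i = 0, 1, …:
  i=0: 39   i=1: 24   i=2: 28   i=3: 4
  i=4: 19   i=5: 15
Match at i=5, j=4: a = 5·7 + 4 = 39.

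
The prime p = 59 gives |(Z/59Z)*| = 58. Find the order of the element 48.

29

The order of 48 must divide p − 1 = 58 = 2 · 29.
Divisors: 1, 2, 29, 58.
Check each in increasing order: 48^1 ≡ 48;  48^2 ≡ 3;  48^29 ≡ 1.
Smallest exponent giving 1 is 29.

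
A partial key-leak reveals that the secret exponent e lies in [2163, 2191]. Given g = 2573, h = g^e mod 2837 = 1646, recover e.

2182

Compute 2573^2163 mod 2837 = 1762, then multiply by 2573 repeatedly:
  2573^2163=1762  2573^2164=100  2573^2165=1970  2573^2166=1928  2573^2167=1668
  2573^2168=2220  2573^2169=1179  2573^2170=814  2573^2171=716  2573^2172=1055
  2573^2173=2343  2573^2174=2751  2573^2175=8  2573^2176=725  2573^2177=1516
  2573^2178=2630  2573^2179=745  2573^2180=1910  2573^2181=746  2573^2182=1646
Found 1646 at exponent 2182.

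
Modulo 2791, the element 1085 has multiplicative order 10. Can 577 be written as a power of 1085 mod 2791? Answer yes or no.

⟨1085⟩ has order 10; its elements mod 2791 are {1, 577, 800, 861, 1085, 1706, 1930, 1991, 2214, 2790}.
577 is in this set.

yes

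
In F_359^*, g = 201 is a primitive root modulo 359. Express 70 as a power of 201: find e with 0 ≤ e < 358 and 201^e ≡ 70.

319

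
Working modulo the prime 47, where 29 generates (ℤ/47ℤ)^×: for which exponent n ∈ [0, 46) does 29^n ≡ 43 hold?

Successive powers of 29 modulo 47:
  29^0=1  29^1=29  29^2=42  29^3=43
So 29^3 ≡ 43 (mod 47), giving n = 3.

3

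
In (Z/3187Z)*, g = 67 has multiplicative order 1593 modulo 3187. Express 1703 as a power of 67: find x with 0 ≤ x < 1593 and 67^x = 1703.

Baby-step giant-step with m = ceil(sqrt(1593)) = 40.
Baby table (67^j mod 3187 for j=0..39):
  0:1  1:67  2:1302  3:1185  4:2907  5:362  6:1945  7:2835
  8:1912  9:624  10:377  11:2950  12:56  13:565  14:2798  15:2620
  16:255  17:1150  18:562  19:2597  20:1901  21:3074  22:1990  23:2663
  24:3136  25:2957  26:525  27:118  28:1532  29:660  30:2789  31:2017
  32:1285  33:46  34:3082  35:2526  36:331  37:3055  38:717  39:234
Giant step factor: 67^(-40) ≡ 62 (mod 3187).
Scan 1703·62^i mod 3187 for i = 0, 1, …:
  i=0: 1703   i=1: 415   i=2: 234
Match at i=2, j=39: x = 2·40 + 39 = 119.

119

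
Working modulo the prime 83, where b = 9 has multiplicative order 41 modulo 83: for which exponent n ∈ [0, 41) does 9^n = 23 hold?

38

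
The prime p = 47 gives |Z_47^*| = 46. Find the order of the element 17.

23

The order of 17 must divide p − 1 = 46 = 2 · 23.
Divisors: 1, 2, 23, 46.
Check each in increasing order: 17^1 ≡ 17;  17^2 ≡ 7;  17^23 ≡ 1.
Smallest exponent giving 1 is 23.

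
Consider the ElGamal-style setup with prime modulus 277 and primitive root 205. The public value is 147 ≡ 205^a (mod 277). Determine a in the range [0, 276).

Baby-step giant-step with m = ceil(sqrt(276)) = 17.
Baby table (205^j mod 277 for j=0..16):
  0:1  1:205  2:198  3:148  4:147  5:219  6:21  7:150
  8:3  9:61  10:40  11:167  12:164  13:103  14:63  15:173
  16:9
Giant step factor: 205^(-17) ≡ 221 (mod 277).
Scan 147·221^i mod 277 for i = 0, 1, …:
  i=0: 147
Match at i=0, j=4: a = 0·17 + 4 = 4.

4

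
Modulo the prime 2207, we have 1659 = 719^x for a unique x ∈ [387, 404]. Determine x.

391

Compute 719^387 mod 2207 = 1814, then multiply by 719 repeatedly:
  719^387=1814  719^388=2136  719^389=1919  719^390=386  719^391=1659
Found 1659 at exponent 391.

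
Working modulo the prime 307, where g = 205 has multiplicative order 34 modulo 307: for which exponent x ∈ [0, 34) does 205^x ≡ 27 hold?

31

Successive powers of 205 modulo 307:
  205^0=1  205^1=205  205^2=273  205^3=91  205^4=235  205^5=283
  205^6=299  205^7=202  205^8=272  205^9=193  205^10=269  205^11=192
  205^12=64  205^13=226  205^14=280  205^15=298  205^16=304  205^17=306
  205^18=102  205^19=34  205^20=216  205^21=72  205^22=24  205^23=8
  205^24=105  205^25=35  205^26=114  205^27=38  205^28=115  205^29=243
  205^30=81  205^31=27
So 205^31 ≡ 27 (mod 307), giving x = 31.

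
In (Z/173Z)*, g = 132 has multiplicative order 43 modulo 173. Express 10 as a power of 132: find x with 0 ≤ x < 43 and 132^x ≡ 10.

Successive powers of 132 modulo 173:
  132^0=1  132^1=132  132^2=124  132^3=106  132^4=152  132^5=169
  132^6=164  132^7=23  132^8=95  132^9=84  132^10=16  132^11=36
  132^12=81  132^13=139  132^14=10
So 132^14 ≡ 10 (mod 173), giving x = 14.

14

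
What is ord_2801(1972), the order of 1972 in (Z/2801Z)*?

The order of 1972 must divide p − 1 = 2800 = 2^4 · 5^2 · 7.
Divisors: 1, 2, 4, 5, 7, 8, 10, 14, 16, 20, 25, 28, 35, 40, 50, 56, 70, 80, 100, 112, 140, 175, 200, 280, 350, 400, 560, 700, 1400, 2800.
Check each in increasing order: 1972^1 ≡ 1972;  1972^2 ≡ 996;  1972^4 ≡ 462;  1972^5 ≡ 739;  1972^7 ≡ 2182;  1972^8 ≡ 568;  1972^10 ≡ 2727;  1972^14 ≡ 2225;  1972^16 ≡ 509;  1972^20 ≡ 2675;  1972^25 ≡ 2120;  1972^28 ≡ 1258;  1972^35 ≡ 2777;  1972^40 ≡ 1871;  1972^50 ≡ 1596;  1972^56 ≡ 2800;  1972^70 ≡ 576;  1972^80 ≡ 2192;  1972^100 ≡ 1107;  1972^112 ≡ 1.
Smallest exponent giving 1 is 112.

112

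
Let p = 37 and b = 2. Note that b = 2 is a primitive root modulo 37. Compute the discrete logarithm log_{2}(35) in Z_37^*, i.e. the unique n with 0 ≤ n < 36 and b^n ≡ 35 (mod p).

Successive powers of 2 modulo 37:
  2^0=1  2^1=2  2^2=4  2^3=8  2^4=16  2^5=32
  2^6=27  2^7=17  2^8=34  2^9=31  2^10=25  2^11=13
  2^12=26  2^13=15  2^14=30  2^15=23  2^16=9  2^17=18
  2^18=36  2^19=35
So 2^19 ≡ 35 (mod 37), giving n = 19.

19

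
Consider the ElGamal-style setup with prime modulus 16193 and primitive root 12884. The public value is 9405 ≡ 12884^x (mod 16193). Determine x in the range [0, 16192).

861

Baby-step giant-step with m = ceil(sqrt(16192)) = 128.
Baby table (12884^j mod 16193 for j=0..127):
  0:1  1:12884  2:3013  3:4871  4:10089  5:5465  6:3896  7:13957
  8:14916  9:15413  10:6333  11:14038  12:5975  13:378  14:12252  15:5404
  16:11429  17:8287  18:9259  19:15318  20:13021  21:3084  22:12827  23:13503
  24:11253  25:7723  26:13340  27:58  28:2394  29:12824  30:7237  31:2214
  32:9303  33:15459  34:16049  35:6899  36:3339  37:11068  38:4554  39:6497
  40:5731  41:14317  42:5765  43:15162  44:11049  45:2653  46:14022  47:10340
  48:749  49:15281  50:5910  51:4954  52:10723  53:12649  54:3364  55:9308
  56:15107  57:14921  58:15061  59:5205  60:6007  61:7841  62:11510  63:15539
  64:10417  65:5044  66:4387  67:8538  68:4543  69:10510  70:4974  71:9315
  72:8137  73:3626  74:579  75:11056  76:11876  77:2727  78:12051  79:6600
  80:4957  81:796  82:5495  83:1784  84:7189  85:15309  86:10416  87:8353
  88:1374  89:3667  90:10647  91:5045  92:1078  93:11551  94:9414  95:4406
  96:10439  97:13211  98:5901  99:2349  100:15992  101:1196  102:9721  103:8702
  104:12429  105:2659  106:10361  107:12225  108:13782  109:11043  110:6314  111:12137
  112:13500  113:4987  114:14877  115:14920  116:2177  117:2192  118:1136  119:13945
  120:6045  121:11643  122:12653  123:6321  124:5167  125:2205  126:6698  127:4535
Giant step factor: 12884^(-128) ≡ 1589 (mod 16193).
Scan 9405·1589^i mod 16193 for i = 0, 1, …:
  i=0: 9405   i=1: 14599   i=2: 9435   i=3: 13690
  i=4: 6211   i=5: 7742   i=6: 11551
Match at i=6, j=93: x = 6·128 + 93 = 861.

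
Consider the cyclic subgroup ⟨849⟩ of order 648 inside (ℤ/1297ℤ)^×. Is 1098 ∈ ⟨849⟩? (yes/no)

yes

1098 ∈ ⟨849⟩ iff 1098^648 ≡ 1 (mod 1297), since |⟨849⟩| = 648.
1098^648 mod 1297 = 1.
Since 1 = 1, 1098 lies in the subgroup.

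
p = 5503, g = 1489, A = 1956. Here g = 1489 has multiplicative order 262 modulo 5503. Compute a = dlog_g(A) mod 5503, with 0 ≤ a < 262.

129

Baby-step giant-step with m = ceil(sqrt(262)) = 17.
Baby table (1489^j mod 5503 for j=0..16):
  0:1  1:1489  2:4915  3:4948  4:4558  5:1663  6:5360  7:1690
  8:1539  9:2323  10:3063  11:4323  12:3940  13:462  14:43  15:3494
  16:2231
Giant step factor: 1489^(-17) ≡ 4422 (mod 5503).
Scan 1956·4422^i mod 5503 for i = 0, 1, …:
  i=0: 1956   i=1: 4219   i=2: 1248   i=3: 4650
  i=4: 3092   i=5: 3372   i=6: 3357   i=7: 3063
Match at i=7, j=10: a = 7·17 + 10 = 129.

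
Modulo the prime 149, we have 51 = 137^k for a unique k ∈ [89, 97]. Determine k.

Compute 137^89 mod 149 = 8, then multiply by 137 repeatedly:
  137^89=8  137^90=53  137^91=109  137^92=33  137^93=51
Found 51 at exponent 93.

93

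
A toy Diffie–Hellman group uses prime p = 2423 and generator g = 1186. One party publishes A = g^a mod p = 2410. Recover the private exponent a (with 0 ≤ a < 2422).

1272

Baby-step giant-step with m = ceil(sqrt(2422)) = 50.
Baby table (1186^j mod 2423 for j=0..49):
  0:1  1:1186  2:1256  3:1894  4:163  5:1901  6:1196  7:1001
  8:2339  9:2142  10:1108  11:822  12:846  13:234  14:1302  15:721
  16:2210  17:1797  18:1425  19:1219  20:1626  21:2151  22:2090  23:11
  24:931  25:1701  26:1450  27:1793  28:1527  29:1041  30:1319  31:1499
  32:1755  33:73  34:1773  35:2037  36:151  37:2207  38:662  39:80
  40:383  41:1137  42:1294  43:925  44:1854  45:1183  46:121  47:549
  48:1750  49:1412
Giant step factor: 1186^(-50) ≡ 436 (mod 2423).
Scan 2410·436^i mod 2423 for i = 0, 1, …:
  i=0: 2410   i=1: 1601   i=2: 212   i=3: 358
  i=4: 1016   i=5: 1990   i=6: 206   i=7: 165
  i=8: 1673   i=9: 105     …   i=24: 994
  i=25: 2090
Match at i=25, j=22: a = 25·50 + 22 = 1272.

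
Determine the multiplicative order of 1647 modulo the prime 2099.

1049

The order of 1647 must divide p − 1 = 2098 = 2 · 1049.
Divisors: 1, 2, 1049, 2098.
Check each in increasing order: 1647^1 ≡ 1647;  1647^2 ≡ 701;  1647^1049 ≡ 1.
Smallest exponent giving 1 is 1049.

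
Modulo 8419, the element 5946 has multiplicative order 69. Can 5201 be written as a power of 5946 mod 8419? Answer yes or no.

5201 ∈ ⟨5946⟩ iff 5201^69 ≡ 1 (mod 8419), since |⟨5946⟩| = 69.
5201^69 mod 8419 = 5582.
Since 5582 ≠ 1, 5201 does not lie in the subgroup.

no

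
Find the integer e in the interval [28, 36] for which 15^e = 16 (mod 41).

Compute 15^28 mod 41 = 23, then multiply by 15 repeatedly:
  15^28=23  15^29=17  15^30=9  15^31=12  15^32=16
Found 16 at exponent 32.

32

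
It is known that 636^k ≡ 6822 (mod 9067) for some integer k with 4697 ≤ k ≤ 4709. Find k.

4700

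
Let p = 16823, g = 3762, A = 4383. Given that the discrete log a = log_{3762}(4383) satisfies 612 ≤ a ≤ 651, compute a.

638

Compute 3762^612 mod 16823 = 4232, then multiply by 3762 repeatedly:
  3762^612=4232  3762^613=6226  3762^614=4596  3762^615=12931  3762^616=11129
  3762^617=11674  3762^618=9558  3762^619=6445  3762^620=4147  3762^621=6093
  3762^622=8940  3762^623=3103  3762^624=15147  3762^625=3513  3762^626=9851
  3762^627=15216  3762^628=10746  3762^629=783  3762^630=1621  3762^631=8276
  3762^632=11762  3762^633=4154  3762^634=15604  3762^635=6801  3762^636=14402
  3762^637=10264  3762^638=4383
Found 4383 at exponent 638.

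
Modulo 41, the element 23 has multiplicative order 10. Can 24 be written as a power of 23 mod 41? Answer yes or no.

⟨23⟩ has order 10; its elements mod 41 are {1, 4, 10, 16, 18, 23, 25, 31, 37, 40}.
24 is not in this set.

no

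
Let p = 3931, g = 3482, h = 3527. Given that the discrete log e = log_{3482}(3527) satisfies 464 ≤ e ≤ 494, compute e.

490

Compute 3482^464 mod 3931 = 1447, then multiply by 3482 repeatedly:
  3482^464=1447  3482^465=2843  3482^466=1068  3482^467=50  3482^468=1136
  3482^469=966  3482^470=2607  3482^471=895  3482^472=3038  3482^473=3926
  3482^474=2245  3482^475=2262  3482^476=2491  3482^477=1876  3482^478=2841
  3482^479=1966  3482^480=1741  3482^481=560  3482^482=144  3482^483=2171
  3482^484=109  3482^485=2162  3482^486=219  3482^487=3875  3482^488=1558
  3482^489=176  3482^490=3527
Found 3527 at exponent 490.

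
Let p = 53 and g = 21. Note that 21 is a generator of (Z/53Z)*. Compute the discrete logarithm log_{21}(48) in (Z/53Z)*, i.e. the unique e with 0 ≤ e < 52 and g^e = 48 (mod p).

Baby-step giant-step with m = ceil(sqrt(52)) = 8.
Baby table (21^j mod 53 for j=0..7):
  0:1  1:21  2:17  3:39  4:24  5:27  6:37  7:35
Giant step factor: 21^(-8) ≡ 15 (mod 53).
Scan 48·15^i mod 53 for i = 0, 1, …:
  i=0: 48   i=1: 31   i=2: 41   i=3: 32
  i=4: 3   i=5: 45   i=6: 39
Match at i=6, j=3: e = 6·8 + 3 = 51.

51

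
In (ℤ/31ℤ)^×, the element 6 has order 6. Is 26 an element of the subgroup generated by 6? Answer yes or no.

⟨6⟩ has order 6; its elements mod 31 are {1, 5, 6, 25, 26, 30}.
26 is in this set.

yes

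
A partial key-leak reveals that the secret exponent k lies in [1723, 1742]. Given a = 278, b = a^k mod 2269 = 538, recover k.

Compute 278^1723 mod 2269 = 1754, then multiply by 278 repeatedly:
  278^1723=1754  278^1724=2046  278^1725=1538  278^1726=992  278^1727=1227
  278^1728=756  278^1729=1420  278^1730=2223  278^1731=826  278^1732=459
  278^1733=538
Found 538 at exponent 1733.

1733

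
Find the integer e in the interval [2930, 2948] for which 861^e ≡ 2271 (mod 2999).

2941

Compute 861^2930 mod 2999 = 2776, then multiply by 861 repeatedly:
  861^2930=2776  861^2931=2932  861^2932=2293  861^2933=931  861^2934=858
  861^2935=984  861^2936=1506  861^2937=1098  861^2938=693  861^2939=2871
  861^2940=755  861^2941=2271
Found 2271 at exponent 2941.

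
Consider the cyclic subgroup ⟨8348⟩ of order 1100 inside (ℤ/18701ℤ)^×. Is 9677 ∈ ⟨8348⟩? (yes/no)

yes

9677 ∈ ⟨8348⟩ iff 9677^1100 ≡ 1 (mod 18701), since |⟨8348⟩| = 1100.
9677^1100 mod 18701 = 1.
Since 1 = 1, 9677 lies in the subgroup.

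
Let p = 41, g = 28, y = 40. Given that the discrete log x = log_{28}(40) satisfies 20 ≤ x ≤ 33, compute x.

20

Compute 28^20 mod 41 = 40, then multiply by 28 repeatedly:
  28^20=40
Found 40 at exponent 20.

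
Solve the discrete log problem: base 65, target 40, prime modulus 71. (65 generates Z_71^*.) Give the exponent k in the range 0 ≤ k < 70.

8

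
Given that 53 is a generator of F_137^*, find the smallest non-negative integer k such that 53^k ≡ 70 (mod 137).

Baby-step giant-step with m = ceil(sqrt(136)) = 12.
Baby table (53^j mod 137 for j=0..11):
  0:1  1:53  2:69  3:95  4:103  5:116  6:120  7:58
  8:60  9:29  10:30  11:83
Giant step factor: 53^(-12) ≡ 64 (mod 137).
Scan 70·64^i mod 137 for i = 0, 1, …:
  i=0: 70   i=1: 96   i=2: 116
Match at i=2, j=5: k = 2·12 + 5 = 29.

29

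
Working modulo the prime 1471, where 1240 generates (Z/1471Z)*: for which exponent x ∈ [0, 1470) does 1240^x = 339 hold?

1465

Baby-step giant-step with m = ceil(sqrt(1470)) = 39.
Baby table (1240^j mod 1471 for j=0..38):
  0:1  1:1240  2:405  3:589  4:744  5:243  6:1236  7:1329
  8:440  9:1330  10:209  11:264  12:798  13:1008  14:1041  15:773
  16:899  17:1213  18:758  19:1422  20:1022  21:749  22:559  23:319
  24:1332  25:1218  26:1074  27:505  28:1025  29:56  30:303  31:615
  32:622  33:476  34:369  35:79  36:874  37:1104  38:930
Giant step factor: 1240^(-39) ≡ 1448 (mod 1471).
Scan 339·1448^i mod 1471 for i = 0, 1, …:
  i=0: 339   i=1: 1029   i=2: 1340   i=3: 71
  i=4: 1309   i=5: 784   i=6: 1091   i=7: 1385
  i=8: 507   i=9: 107     …   i=36: 999
  i=37: 559
Match at i=37, j=22: x = 37·39 + 22 = 1465.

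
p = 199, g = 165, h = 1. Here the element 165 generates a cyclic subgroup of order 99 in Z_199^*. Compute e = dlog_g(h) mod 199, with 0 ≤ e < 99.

Baby-step giant-step with m = ceil(sqrt(99)) = 10.
Baby table (165^j mod 199 for j=0..9):
  0:1  1:165  2:161  3:98  4:51  5:57  6:52  7:23
  8:14  9:121
Giant step factor: 165^(-10) ≡ 49 (mod 199).
Scan 1·49^i mod 199 for i = 0, 1, …:
  i=0: 1
Match at i=0, j=0: e = 0·10 + 0 = 0.

0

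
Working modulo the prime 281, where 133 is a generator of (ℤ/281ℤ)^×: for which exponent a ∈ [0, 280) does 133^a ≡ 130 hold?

Baby-step giant-step with m = ceil(sqrt(280)) = 17.
Baby table (133^j mod 281 for j=0..16):
  0:1  1:133  2:267  3:105  4:196  5:216  6:66  7:67
  8:200  9:186  10:10  11:206  12:141  13:207  14:274  15:193
  16:98
Giant step factor: 133^(-17) ≡ 268 (mod 281).
Scan 130·268^i mod 281 for i = 0, 1, …:
  i=0: 130   i=1: 277   i=2: 52   i=3: 167
  i=4: 77   i=5: 123   i=6: 87   i=7: 274
Match at i=7, j=14: a = 7·17 + 14 = 133.

133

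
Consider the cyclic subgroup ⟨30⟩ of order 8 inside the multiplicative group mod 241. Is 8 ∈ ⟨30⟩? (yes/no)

yes

8 ∈ ⟨30⟩ iff 8^8 ≡ 1 (mod 241), since |⟨30⟩| = 8.
8^8 mod 241 = 1.
Since 1 = 1, 8 lies in the subgroup.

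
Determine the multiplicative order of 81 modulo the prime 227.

The order of 81 must divide p − 1 = 226 = 2 · 113.
Divisors: 1, 2, 113, 226.
Check each in increasing order: 81^1 ≡ 81;  81^2 ≡ 205;  81^113 ≡ 1.
Smallest exponent giving 1 is 113.

113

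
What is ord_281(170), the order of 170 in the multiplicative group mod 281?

The order of 170 must divide p − 1 = 280 = 2^3 · 5 · 7.
Divisors: 1, 2, 4, 5, 7, 8, 10, 14, 20, 28, 35, 40, 56, 70, 140, 280.
Check each in increasing order: 170^1 ≡ 170;  170^2 ≡ 238;  170^4 ≡ 163;  170^5 ≡ 172;  170^7 ≡ 191;  170^8 ≡ 155;  170^10 ≡ 79;  170^14 ≡ 232;  170^20 ≡ 59;  170^28 ≡ 153;  170^35 ≡ 280;  170^40 ≡ 109;  170^56 ≡ 86;  170^70 ≡ 1.
Smallest exponent giving 1 is 70.

70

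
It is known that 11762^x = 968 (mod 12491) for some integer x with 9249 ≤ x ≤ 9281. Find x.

9271

Compute 11762^9249 mod 12491 = 8332, then multiply by 11762 repeatedly:
  11762^9249=8332  11762^9250=9089  11762^9251=6840  11762^9252=10040  11762^9253=566
  11762^9254=12080  11762^9255=12326  11762^9256=7866  11762^9257=11546  11762^9258=1900
  11762^9259=1401  11762^9260=2933  11762^9261=10295  11762^9262=2036  11762^9263=2185
  11762^9264=5983  11762^9265=10243  11762^9266=2471  11762^9267=9836  11762^9268=11881
  11762^9269=7505  11762^9270=12404  11762^9271=968
Found 968 at exponent 9271.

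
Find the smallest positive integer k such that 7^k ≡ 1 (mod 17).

16

The order of 7 must divide p − 1 = 16 = 2^4.
Divisors: 1, 2, 4, 8, 16.
Check each in increasing order: 7^1 ≡ 7;  7^2 ≡ 15;  7^4 ≡ 4;  7^8 ≡ 16;  7^16 ≡ 1.
Smallest exponent giving 1 is 16.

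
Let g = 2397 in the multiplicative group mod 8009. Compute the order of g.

The order of 2397 must divide p − 1 = 8008 = 2^3 · 7 · 11 · 13.
Divisors: 1, 2, 4, 7, 8, 11, 13, 14, 22, 26, 28, 44, 52, 56, 77, 88, 91, 104, 143, 154, 182, 286, 308, 364, 572, 616, 728, 1001, 1144, 2002, 4004, 8008.
Check each in increasing order: 2397^1 ≡ 2397;  2397^2 ≡ 3156;  2397^4 ≡ 5149;  2397^7 ≡ 7305;  2397^8 ≡ 2411;  2397^11 ≡ 3181;  2397^13 ≡ 3959;  2397^14 ≡ 7067;  2397^22 ≡ 3394;  2397^26 ≡ 68;  2397^28 ≡ 6374;  2397^44 ≡ 2294;  2397^52 ≡ 4624;  2397^56 ≡ 6228;  2397^77 ≡ 1040;  2397^88 ≡ 523;  2397^91 ≡ 5427;  2397^104 ≡ 5355;  2397^143 ≡ 2251;  2397^154 ≡ 385;  2397^182 ≡ 3236;  2397^286 ≡ 5313;  2397^308 ≡ 4063;  2397^364 ≡ 3933;  2397^572 ≡ 4253;  2397^616 ≡ 1420;  2397^728 ≡ 3110;  2397^1001 ≡ 7726;  2397^1144 ≡ 3687;  2397^2002 ≡ 8008;  2397^4004 ≡ 1.
Smallest exponent giving 1 is 4004.

4004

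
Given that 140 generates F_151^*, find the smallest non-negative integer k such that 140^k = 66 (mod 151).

5

Successive powers of 140 modulo 151:
  140^0=1  140^1=140  140^2=121  140^3=28  140^4=145  140^5=66
So 140^5 ≡ 66 (mod 151), giving k = 5.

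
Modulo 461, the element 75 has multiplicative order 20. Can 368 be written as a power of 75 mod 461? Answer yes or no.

yes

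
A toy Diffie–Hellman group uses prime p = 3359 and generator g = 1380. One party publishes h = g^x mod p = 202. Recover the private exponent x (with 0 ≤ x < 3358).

2721

Baby-step giant-step with m = ceil(sqrt(3358)) = 58.
Baby table (1380^j mod 3359 for j=0..57):
  0:1  1:1380  2:3206  3:477  4:3255  5:917  6:2476  7:777
  8:739  9:2043  10:1139  11:3167  12:401  13:2504  14:2468  15:3173
  16:1963  17:1586  18:1971  19:2549  20:747  21:3006  22:3274  23:265
  24:2928  25:3122  26:2122  27:2671  28:1157  29:1135  30:1006  31:1013
  32:596  33:2884  34:2864  35:2136  36:1837  37:2374  38:1095  39:2909
  40:415  41:1670  42:326  43:3133  44:507  45:988  46:3045  47:3350
  48:1016  49:1377  50:2425  51:936  52:1824  53:1229  54:3084  55:67
  56:1767  57:3185
Giant step factor: 1380^(-58) ≡ 935 (mod 3359).
Scan 202·935^i mod 3359 for i = 0, 1, …:
  i=0: 202   i=1: 766   i=2: 743   i=3: 2751
  i=4: 2550   i=5: 2719   i=6: 2861   i=7: 1271
  i=8: 2658   i=9: 2929     …   i=45: 824
  i=46: 1229
Match at i=46, j=53: x = 46·58 + 53 = 2721.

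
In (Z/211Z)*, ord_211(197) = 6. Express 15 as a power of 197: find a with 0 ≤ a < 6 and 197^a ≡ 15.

Successive powers of 197 modulo 211:
  197^0=1  197^1=197  197^2=196  197^3=210  197^4=14  197^5=15
So 197^5 ≡ 15 (mod 211), giving a = 5.

5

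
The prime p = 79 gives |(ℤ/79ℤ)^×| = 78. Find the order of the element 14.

26

The order of 14 must divide p − 1 = 78 = 2 · 3 · 13.
Divisors: 1, 2, 3, 6, 13, 26, 39, 78.
Check each in increasing order: 14^1 ≡ 14;  14^2 ≡ 38;  14^3 ≡ 58;  14^6 ≡ 46;  14^13 ≡ 78;  14^26 ≡ 1.
Smallest exponent giving 1 is 26.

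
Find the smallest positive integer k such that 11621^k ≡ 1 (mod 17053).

The order of 11621 must divide p − 1 = 17052 = 2^2 · 3 · 7^2 · 29.
Divisors: 1, 2, 3, 4, 6, 7, 12, 14, 21, 28, 29, 42, 49, 58, 84, 87, 98, 116, 147, 174, 196, 203, 294, 348, 406, 588, 609, 812, 1218, 1421, 2436, 2842, 4263, 5684, 8526, 17052.
Check each in increasing order: 11621^1 ≡ 11621;  11621^2 ≡ 4934;  11621^3 ≡ 5828;  11621^4 ≡ 9725;  11621^6 ≡ 13061;  11621^7 ≡ 10181;  11621^12 ≡ 8562;  11621^14 ≡ 4627;  11621^21 ≡ 7101;  11621^28 ≡ 7614;  11621^29 ≡ 11330;  11621^42 ≡ 15533;  11621^49 ≡ 9004;  11621^58 ≡ 10969;  11621^84 ≡ 8245;  11621^87 ≡ 13559;  11621^98 ≡ 2054;  11621^116 ≡ 10046;  11621^147 ≡ 8764;  11621^174 ≡ 15141;  11621^196 ≡ 6825;  11621^203 ≡ 11403;  11621^294 ≡ 984;  11621^348 ≡ 6402;  11621^406 ≡ 16337;  11621^588 ≡ 13288;  11621^609 ≡ 3839;  11621^812 ≡ 1066;  11621^1218 ≡ 4129;  11621^1421 ≡ 16707;  11621^2436 ≡ 12694;  11621^2842 ≡ 345;  11621^4263 ≡ 1.
Smallest exponent giving 1 is 4263.

4263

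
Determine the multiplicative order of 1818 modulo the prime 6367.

The order of 1818 must divide p − 1 = 6366 = 2 · 3 · 1061.
Divisors: 1, 2, 3, 6, 1061, 2122, 3183, 6366.
Check each in increasing order: 1818^1 ≡ 1818;  1818^2 ≡ 651;  1818^3 ≡ 5623;  1818^6 ≡ 5974;  1818^1061 ≡ 769;  1818^2122 ≡ 5597;  1818^3183 ≡ 1.
Smallest exponent giving 1 is 3183.

3183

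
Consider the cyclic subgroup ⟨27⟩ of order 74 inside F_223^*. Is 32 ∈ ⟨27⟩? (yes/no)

32 ∈ ⟨27⟩ iff 32^74 ≡ 1 (mod 223), since |⟨27⟩| = 74.
32^74 mod 223 = 1.
Since 1 = 1, 32 lies in the subgroup.

yes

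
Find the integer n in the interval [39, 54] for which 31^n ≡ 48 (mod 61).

50

Compute 31^39 mod 61 = 33, then multiply by 31 repeatedly:
  31^39=33  31^40=47  31^41=54  31^42=27  31^43=44
  31^44=22  31^45=11  31^46=36  31^47=18  31^48=9
  31^49=35  31^50=48
Found 48 at exponent 50.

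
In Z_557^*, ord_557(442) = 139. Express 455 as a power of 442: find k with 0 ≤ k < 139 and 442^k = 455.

Baby-step giant-step with m = ceil(sqrt(139)) = 12.
Baby table (442^j mod 557 for j=0..11):
  0:1  1:442  2:414  3:292  4:397  5:19  6:43  7:68
  8:535  9:302  10:361  11:260
Giant step factor: 442^(-12) ≡ 460 (mod 557).
Scan 455·460^i mod 557 for i = 0, 1, …:
  i=0: 455   i=1: 425   i=2: 550   i=3: 122
  i=4: 420   i=5: 478   i=6: 422   i=7: 284
  i=8: 302
Match at i=8, j=9: k = 8·12 + 9 = 105.

105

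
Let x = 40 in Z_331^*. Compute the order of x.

The order of 40 must divide p − 1 = 330 = 2 · 3 · 5 · 11.
Divisors: 1, 2, 3, 5, 6, 10, 11, 15, 22, 30, 33, 55, 66, 110, 165, 330.
Check each in increasing order: 40^1 ≡ 40;  40^2 ≡ 276;  40^3 ≡ 117;  40^5 ≡ 185;  40^6 ≡ 118;  40^10 ≡ 132;  40^11 ≡ 315;  40^15 ≡ 257;  40^22 ≡ 256;  40^30 ≡ 180;  40^33 ≡ 207;  40^55 ≡ 32;  40^66 ≡ 150;  40^110 ≡ 31;  40^165 ≡ 330;  40^330 ≡ 1.
Smallest exponent giving 1 is 330.

330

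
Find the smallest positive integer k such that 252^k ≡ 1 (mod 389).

The order of 252 must divide p − 1 = 388 = 2^2 · 97.
Divisors: 1, 2, 4, 97, 194, 388.
Check each in increasing order: 252^1 ≡ 252;  252^2 ≡ 97;  252^4 ≡ 73;  252^97 ≡ 1.
Smallest exponent giving 1 is 97.

97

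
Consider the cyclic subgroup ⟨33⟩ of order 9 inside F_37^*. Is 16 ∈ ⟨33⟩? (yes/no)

yes

⟨33⟩ has order 9; its elements mod 37 are {1, 7, 9, 10, 12, 16, 26, 33, 34}.
16 is in this set.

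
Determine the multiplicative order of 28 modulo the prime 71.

70

The order of 28 must divide p − 1 = 70 = 2 · 5 · 7.
Divisors: 1, 2, 5, 7, 10, 14, 35, 70.
Check each in increasing order: 28^1 ≡ 28;  28^2 ≡ 3;  28^5 ≡ 39;  28^7 ≡ 46;  28^10 ≡ 30;  28^14 ≡ 57;  28^35 ≡ 70;  28^70 ≡ 1.
Smallest exponent giving 1 is 70.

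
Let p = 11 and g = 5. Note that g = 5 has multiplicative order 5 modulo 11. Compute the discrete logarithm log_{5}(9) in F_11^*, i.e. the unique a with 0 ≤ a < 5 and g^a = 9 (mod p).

Successive powers of 5 modulo 11:
  5^0=1  5^1=5  5^2=3  5^3=4  5^4=9
So 5^4 ≡ 9 (mod 11), giving a = 4.

4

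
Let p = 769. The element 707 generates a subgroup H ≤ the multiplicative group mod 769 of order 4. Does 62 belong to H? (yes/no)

yes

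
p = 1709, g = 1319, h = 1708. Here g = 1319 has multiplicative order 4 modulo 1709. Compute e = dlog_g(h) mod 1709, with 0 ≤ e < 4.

2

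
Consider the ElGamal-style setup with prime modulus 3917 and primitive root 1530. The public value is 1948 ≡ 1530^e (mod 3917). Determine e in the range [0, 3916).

2956

Baby-step giant-step with m = ceil(sqrt(3916)) = 63.
Baby table (1530^j mod 3917 for j=0..62):
  0:1  1:1530  2:2451  3:1461  4:2640  5:773  6:3673  7:2712
  8:1257  9:3880  10:2145  11:3321  12:781  13:245  14:2735  15:1194
  16:1498  17:495  18:1369  19:2892  20:2467  21:2439  22:2686  23:647
  24:2826  25:3329  26:1270  27:268  28:2672  29:2729  30:3765  31:2460
  32:3480  33:1197  34:2171  35:14  36:1835  37:2978  38:869  39:1707
  40:2988  41:501  42:2715  43:1930  44:3399  45:2611  46:3407  47:3100
  48:3430  49:3037  50:1048  51:1387  52:3013  53:3498  54:1318  55:3202
  56:2810  57:2351  58:1224  59:394  60:3519  61:2112  62:3752
Giant step factor: 1530^(-63) ≡ 2412 (mod 3917).
Scan 1948·2412^i mod 3917 for i = 0, 1, …:
  i=0: 1948   i=1: 2093   i=2: 3220   i=3: 3146
  i=4: 923   i=5: 1420   i=6: 1582   i=7: 626
  i=8: 1867   i=9: 2571     …   i=45: 1579
  i=46: 1224
Match at i=46, j=58: e = 46·63 + 58 = 2956.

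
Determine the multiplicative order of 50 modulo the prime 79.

The order of 50 must divide p − 1 = 78 = 2 · 3 · 13.
Divisors: 1, 2, 3, 6, 13, 26, 39, 78.
Check each in increasing order: 50^1 ≡ 50;  50^2 ≡ 51;  50^3 ≡ 22;  50^6 ≡ 10;  50^13 ≡ 23;  50^26 ≡ 55;  50^39 ≡ 1.
Smallest exponent giving 1 is 39.

39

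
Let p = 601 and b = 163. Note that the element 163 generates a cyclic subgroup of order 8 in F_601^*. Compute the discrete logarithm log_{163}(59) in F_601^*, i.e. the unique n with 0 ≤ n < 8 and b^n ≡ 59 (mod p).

Successive powers of 163 modulo 601:
  163^0=1  163^1=163  163^2=125  163^3=542  163^4=600  163^5=438
  163^6=476  163^7=59
So 163^7 ≡ 59 (mod 601), giving n = 7.

7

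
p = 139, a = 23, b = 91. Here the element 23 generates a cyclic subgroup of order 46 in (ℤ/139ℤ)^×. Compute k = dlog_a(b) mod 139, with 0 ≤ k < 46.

40

Baby-step giant-step with m = ceil(sqrt(46)) = 7.
Baby table (23^j mod 139 for j=0..6):
  0:1  1:23  2:112  3:74  4:34  5:87  6:55
Giant step factor: 23^(-7) ≡ 10 (mod 139).
Scan 91·10^i mod 139 for i = 0, 1, …:
  i=0: 91   i=1: 76   i=2: 65   i=3: 94
  i=4: 106   i=5: 87
Match at i=5, j=5: k = 5·7 + 5 = 40.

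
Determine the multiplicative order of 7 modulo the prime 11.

The order of 7 must divide p − 1 = 10 = 2 · 5.
Divisors: 1, 2, 5, 10.
Check each in increasing order: 7^1 ≡ 7;  7^2 ≡ 5;  7^5 ≡ 10;  7^10 ≡ 1.
Smallest exponent giving 1 is 10.

10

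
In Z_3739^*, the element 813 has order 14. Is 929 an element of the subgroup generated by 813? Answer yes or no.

⟨813⟩ has order 14; its elements mod 3739 are {1, 102, 668, 813, 834, 929, 1283, 2456, 2810, 2905, 2926, 3071, 3637, 3738}.
929 is in this set.

yes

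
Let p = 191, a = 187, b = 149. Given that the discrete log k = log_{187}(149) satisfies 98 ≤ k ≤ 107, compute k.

Compute 187^98 mod 191 = 64, then multiply by 187 repeatedly:
  187^98=64  187^99=126  187^100=69  187^101=106  187^102=149
Found 149 at exponent 102.

102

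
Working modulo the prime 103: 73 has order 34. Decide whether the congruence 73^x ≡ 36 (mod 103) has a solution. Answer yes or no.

no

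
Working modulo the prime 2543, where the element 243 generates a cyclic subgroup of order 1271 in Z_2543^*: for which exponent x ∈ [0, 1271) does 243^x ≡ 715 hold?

815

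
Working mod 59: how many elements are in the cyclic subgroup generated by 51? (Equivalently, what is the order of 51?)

The order of 51 must divide p − 1 = 58 = 2 · 29.
Divisors: 1, 2, 29, 58.
Check each in increasing order: 51^1 ≡ 51;  51^2 ≡ 5;  51^29 ≡ 1.
Smallest exponent giving 1 is 29.

29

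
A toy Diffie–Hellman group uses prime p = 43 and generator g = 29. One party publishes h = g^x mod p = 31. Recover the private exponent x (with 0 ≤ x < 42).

8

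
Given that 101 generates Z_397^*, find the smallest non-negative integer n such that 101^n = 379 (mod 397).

179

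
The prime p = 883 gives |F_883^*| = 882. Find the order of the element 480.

882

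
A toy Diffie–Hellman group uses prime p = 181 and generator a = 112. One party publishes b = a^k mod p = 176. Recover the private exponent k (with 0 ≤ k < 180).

Baby-step giant-step with m = ceil(sqrt(180)) = 14.
Baby table (112^j mod 181 for j=0..13):
  0:1  1:112  2:55  3:6  4:129  5:149  6:36  7:50
  8:170  9:35  10:119  11:115  12:29  13:171
Giant step factor: 112^(-14) ≡ 165 (mod 181).
Scan 176·165^i mod 181 for i = 0, 1, …:
  i=0: 176   i=1: 80   i=2: 168   i=3: 27
  i=4: 111   i=5: 34   i=6: 180   i=7: 16
  i=8: 106   i=9: 114   i=10: 167   i=11: 43
  i=12: 36
Match at i=12, j=6: k = 12·14 + 6 = 174.

174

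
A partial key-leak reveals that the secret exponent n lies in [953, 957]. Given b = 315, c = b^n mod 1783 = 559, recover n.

Compute 315^953 mod 1783 = 872, then multiply by 315 repeatedly:
  315^953=872  315^954=98  315^955=559
Found 559 at exponent 955.

955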